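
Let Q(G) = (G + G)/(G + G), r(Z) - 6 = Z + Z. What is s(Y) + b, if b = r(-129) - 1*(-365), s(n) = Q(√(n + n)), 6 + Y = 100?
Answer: 114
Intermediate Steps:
Y = 94 (Y = -6 + 100 = 94)
r(Z) = 6 + 2*Z (r(Z) = 6 + (Z + Z) = 6 + 2*Z)
Q(G) = 1 (Q(G) = (2*G)/((2*G)) = (2*G)*(1/(2*G)) = 1)
s(n) = 1
b = 113 (b = (6 + 2*(-129)) - 1*(-365) = (6 - 258) + 365 = -252 + 365 = 113)
s(Y) + b = 1 + 113 = 114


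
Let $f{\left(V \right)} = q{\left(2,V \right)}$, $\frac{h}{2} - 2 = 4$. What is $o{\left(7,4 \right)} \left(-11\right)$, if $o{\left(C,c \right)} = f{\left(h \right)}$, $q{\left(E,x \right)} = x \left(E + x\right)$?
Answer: $-1848$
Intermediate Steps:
$h = 12$ ($h = 4 + 2 \cdot 4 = 4 + 8 = 12$)
$f{\left(V \right)} = V \left(2 + V\right)$
$o{\left(C,c \right)} = 168$ ($o{\left(C,c \right)} = 12 \left(2 + 12\right) = 12 \cdot 14 = 168$)
$o{\left(7,4 \right)} \left(-11\right) = 168 \left(-11\right) = -1848$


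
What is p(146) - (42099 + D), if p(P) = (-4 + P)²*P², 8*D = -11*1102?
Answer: 1719100961/4 ≈ 4.2978e+8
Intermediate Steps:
D = -6061/4 (D = (-11*1102)/8 = (⅛)*(-12122) = -6061/4 ≈ -1515.3)
p(P) = P²*(-4 + P)²
p(146) - (42099 + D) = 146²*(-4 + 146)² - (42099 - 6061/4) = 21316*142² - 1*162335/4 = 21316*20164 - 162335/4 = 429815824 - 162335/4 = 1719100961/4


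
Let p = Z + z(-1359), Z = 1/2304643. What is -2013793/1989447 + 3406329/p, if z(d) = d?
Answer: -15624206811848290457/6230967572200692 ≈ -2507.5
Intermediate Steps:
Z = 1/2304643 ≈ 4.3391e-7
p = -3132009836/2304643 (p = 1/2304643 - 1359 = -3132009836/2304643 ≈ -1359.0)
-2013793/1989447 + 3406329/p = -2013793/1989447 + 3406329/(-3132009836/2304643) = -2013793*1/1989447 + 3406329*(-2304643/3132009836) = -2013793/1989447 - 7850372285547/3132009836 = -15624206811848290457/6230967572200692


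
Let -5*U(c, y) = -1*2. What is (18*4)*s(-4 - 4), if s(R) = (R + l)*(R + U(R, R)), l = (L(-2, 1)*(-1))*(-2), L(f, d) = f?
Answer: 32832/5 ≈ 6566.4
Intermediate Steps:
U(c, y) = ⅖ (U(c, y) = -(-1)*2/5 = -⅕*(-2) = ⅖)
l = -4 (l = -2*(-1)*(-2) = 2*(-2) = -4)
s(R) = (-4 + R)*(⅖ + R) (s(R) = (R - 4)*(R + ⅖) = (-4 + R)*(⅖ + R))
(18*4)*s(-4 - 4) = (18*4)*(-8/5 + (-4 - 4)² - 18*(-4 - 4)/5) = 72*(-8/5 + (-8)² - 18/5*(-8)) = 72*(-8/5 + 64 + 144/5) = 72*(456/5) = 32832/5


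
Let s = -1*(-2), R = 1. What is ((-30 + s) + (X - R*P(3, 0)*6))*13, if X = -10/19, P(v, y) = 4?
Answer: -12974/19 ≈ -682.84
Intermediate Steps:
s = 2
X = -10/19 (X = -10*1/19 = -10/19 ≈ -0.52632)
((-30 + s) + (X - R*P(3, 0)*6))*13 = ((-30 + 2) + (-10/19 - 1*4*6))*13 = (-28 + (-10/19 - 4*6))*13 = (-28 + (-10/19 - 1*24))*13 = (-28 + (-10/19 - 24))*13 = (-28 - 466/19)*13 = -998/19*13 = -12974/19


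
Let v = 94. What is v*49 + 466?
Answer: 5072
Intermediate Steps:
v*49 + 466 = 94*49 + 466 = 4606 + 466 = 5072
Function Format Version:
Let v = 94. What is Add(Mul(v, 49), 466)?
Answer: 5072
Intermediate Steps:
Add(Mul(v, 49), 466) = Add(Mul(94, 49), 466) = Add(4606, 466) = 5072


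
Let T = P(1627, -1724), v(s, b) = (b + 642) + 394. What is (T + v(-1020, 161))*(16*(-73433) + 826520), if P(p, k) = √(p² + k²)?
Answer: -417044376 - 348408*√5619305 ≈ -1.2429e+9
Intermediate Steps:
P(p, k) = √(k² + p²)
v(s, b) = 1036 + b (v(s, b) = (642 + b) + 394 = 1036 + b)
T = √5619305 (T = √((-1724)² + 1627²) = √(2972176 + 2647129) = √5619305 ≈ 2370.5)
(T + v(-1020, 161))*(16*(-73433) + 826520) = (√5619305 + (1036 + 161))*(16*(-73433) + 826520) = (√5619305 + 1197)*(-1174928 + 826520) = (1197 + √5619305)*(-348408) = -417044376 - 348408*√5619305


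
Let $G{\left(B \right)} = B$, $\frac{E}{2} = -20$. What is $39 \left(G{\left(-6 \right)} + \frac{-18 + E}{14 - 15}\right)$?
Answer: $2028$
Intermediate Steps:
$E = -40$ ($E = 2 \left(-20\right) = -40$)
$39 \left(G{\left(-6 \right)} + \frac{-18 + E}{14 - 15}\right) = 39 \left(-6 + \frac{-18 - 40}{14 - 15}\right) = 39 \left(-6 - \frac{58}{-1}\right) = 39 \left(-6 - -58\right) = 39 \left(-6 + 58\right) = 39 \cdot 52 = 2028$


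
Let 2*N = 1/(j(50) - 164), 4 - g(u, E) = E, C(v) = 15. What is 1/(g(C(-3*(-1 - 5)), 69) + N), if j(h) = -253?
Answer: -834/54211 ≈ -0.015384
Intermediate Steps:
g(u, E) = 4 - E
N = -1/834 (N = 1/(2*(-253 - 164)) = (½)/(-417) = (½)*(-1/417) = -1/834 ≈ -0.0011990)
1/(g(C(-3*(-1 - 5)), 69) + N) = 1/((4 - 1*69) - 1/834) = 1/((4 - 69) - 1/834) = 1/(-65 - 1/834) = 1/(-54211/834) = -834/54211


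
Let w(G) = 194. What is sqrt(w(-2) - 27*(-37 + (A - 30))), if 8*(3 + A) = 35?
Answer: sqrt(31454)/4 ≈ 44.338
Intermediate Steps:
A = 11/8 (A = -3 + (1/8)*35 = -3 + 35/8 = 11/8 ≈ 1.3750)
sqrt(w(-2) - 27*(-37 + (A - 30))) = sqrt(194 - 27*(-37 + (11/8 - 30))) = sqrt(194 - 27*(-37 - 229/8)) = sqrt(194 - 27*(-525/8)) = sqrt(194 + 14175/8) = sqrt(15727/8) = sqrt(31454)/4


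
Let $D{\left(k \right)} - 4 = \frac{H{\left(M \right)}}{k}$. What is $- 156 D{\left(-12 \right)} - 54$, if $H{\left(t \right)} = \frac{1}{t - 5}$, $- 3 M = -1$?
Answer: $- \frac{9531}{14} \approx -680.79$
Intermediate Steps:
$M = \frac{1}{3}$ ($M = \left(- \frac{1}{3}\right) \left(-1\right) = \frac{1}{3} \approx 0.33333$)
$H{\left(t \right)} = \frac{1}{-5 + t}$
$D{\left(k \right)} = 4 - \frac{3}{14 k}$ ($D{\left(k \right)} = 4 + \frac{1}{\left(-5 + \frac{1}{3}\right) k} = 4 + \frac{1}{\left(- \frac{14}{3}\right) k} = 4 - \frac{3}{14 k}$)
$- 156 D{\left(-12 \right)} - 54 = - 156 \left(4 - \frac{3}{14 \left(-12\right)}\right) - 54 = - 156 \left(4 - - \frac{1}{56}\right) - 54 = - 156 \left(4 + \frac{1}{56}\right) - 54 = \left(-156\right) \frac{225}{56} - 54 = - \frac{8775}{14} - 54 = - \frac{9531}{14}$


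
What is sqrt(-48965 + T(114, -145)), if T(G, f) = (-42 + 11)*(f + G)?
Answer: 2*I*sqrt(12001) ≈ 219.1*I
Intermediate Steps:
T(G, f) = -31*G - 31*f (T(G, f) = -31*(G + f) = -31*G - 31*f)
sqrt(-48965 + T(114, -145)) = sqrt(-48965 + (-31*114 - 31*(-145))) = sqrt(-48965 + (-3534 + 4495)) = sqrt(-48965 + 961) = sqrt(-48004) = 2*I*sqrt(12001)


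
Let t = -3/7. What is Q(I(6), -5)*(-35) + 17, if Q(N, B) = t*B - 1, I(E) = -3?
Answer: -23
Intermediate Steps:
t = -3/7 (t = -3*1/7 = -3/7 ≈ -0.42857)
Q(N, B) = -1 - 3*B/7 (Q(N, B) = -3*B/7 - 1 = -1 - 3*B/7)
Q(I(6), -5)*(-35) + 17 = (-1 - 3/7*(-5))*(-35) + 17 = (-1 + 15/7)*(-35) + 17 = (8/7)*(-35) + 17 = -40 + 17 = -23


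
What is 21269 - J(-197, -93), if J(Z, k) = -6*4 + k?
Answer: 21386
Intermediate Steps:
J(Z, k) = -24 + k
21269 - J(-197, -93) = 21269 - (-24 - 93) = 21269 - 1*(-117) = 21269 + 117 = 21386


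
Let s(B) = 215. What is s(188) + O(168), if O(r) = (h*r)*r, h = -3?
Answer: -84457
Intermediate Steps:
O(r) = -3*r² (O(r) = (-3*r)*r = -3*r²)
s(188) + O(168) = 215 - 3*168² = 215 - 3*28224 = 215 - 84672 = -84457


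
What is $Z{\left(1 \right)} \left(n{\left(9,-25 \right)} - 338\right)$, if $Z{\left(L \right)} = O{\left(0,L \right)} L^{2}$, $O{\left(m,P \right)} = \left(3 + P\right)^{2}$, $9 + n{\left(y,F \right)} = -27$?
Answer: $-5984$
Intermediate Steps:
$n{\left(y,F \right)} = -36$ ($n{\left(y,F \right)} = -9 - 27 = -36$)
$Z{\left(L \right)} = L^{2} \left(3 + L\right)^{2}$ ($Z{\left(L \right)} = \left(3 + L\right)^{2} L^{2} = L^{2} \left(3 + L\right)^{2}$)
$Z{\left(1 \right)} \left(n{\left(9,-25 \right)} - 338\right) = 1^{2} \left(3 + 1\right)^{2} \left(-36 - 338\right) = 1 \cdot 4^{2} \left(-374\right) = 1 \cdot 16 \left(-374\right) = 16 \left(-374\right) = -5984$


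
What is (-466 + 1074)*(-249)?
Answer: -151392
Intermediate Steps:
(-466 + 1074)*(-249) = 608*(-249) = -151392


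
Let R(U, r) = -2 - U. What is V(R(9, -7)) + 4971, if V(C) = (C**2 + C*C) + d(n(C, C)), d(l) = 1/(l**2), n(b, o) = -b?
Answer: 630774/121 ≈ 5213.0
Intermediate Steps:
d(l) = l**(-2)
V(C) = C**(-2) + 2*C**2 (V(C) = (C**2 + C*C) + (-C)**(-2) = (C**2 + C**2) + C**(-2) = 2*C**2 + C**(-2) = C**(-2) + 2*C**2)
V(R(9, -7)) + 4971 = (1 + 2*(-2 - 1*9)**4)/(-2 - 1*9)**2 + 4971 = (1 + 2*(-2 - 9)**4)/(-2 - 9)**2 + 4971 = (1 + 2*(-11)**4)/(-11)**2 + 4971 = (1 + 2*14641)/121 + 4971 = (1 + 29282)/121 + 4971 = (1/121)*29283 + 4971 = 29283/121 + 4971 = 630774/121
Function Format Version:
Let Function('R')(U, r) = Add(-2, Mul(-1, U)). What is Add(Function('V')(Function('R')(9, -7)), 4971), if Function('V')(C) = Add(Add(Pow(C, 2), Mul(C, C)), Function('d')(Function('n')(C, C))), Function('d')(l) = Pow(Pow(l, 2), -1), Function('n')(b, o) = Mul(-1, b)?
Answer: Rational(630774, 121) ≈ 5213.0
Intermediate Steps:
Function('d')(l) = Pow(l, -2)
Function('V')(C) = Add(Pow(C, -2), Mul(2, Pow(C, 2))) (Function('V')(C) = Add(Add(Pow(C, 2), Mul(C, C)), Pow(Mul(-1, C), -2)) = Add(Add(Pow(C, 2), Pow(C, 2)), Pow(C, -2)) = Add(Mul(2, Pow(C, 2)), Pow(C, -2)) = Add(Pow(C, -2), Mul(2, Pow(C, 2))))
Add(Function('V')(Function('R')(9, -7)), 4971) = Add(Mul(Pow(Add(-2, Mul(-1, 9)), -2), Add(1, Mul(2, Pow(Add(-2, Mul(-1, 9)), 4)))), 4971) = Add(Mul(Pow(Add(-2, -9), -2), Add(1, Mul(2, Pow(Add(-2, -9), 4)))), 4971) = Add(Mul(Pow(-11, -2), Add(1, Mul(2, Pow(-11, 4)))), 4971) = Add(Mul(Rational(1, 121), Add(1, Mul(2, 14641))), 4971) = Add(Mul(Rational(1, 121), Add(1, 29282)), 4971) = Add(Mul(Rational(1, 121), 29283), 4971) = Add(Rational(29283, 121), 4971) = Rational(630774, 121)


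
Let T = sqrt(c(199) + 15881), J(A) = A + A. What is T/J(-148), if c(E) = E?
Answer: -sqrt(1005)/74 ≈ -0.42840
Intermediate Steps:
J(A) = 2*A
T = 4*sqrt(1005) (T = sqrt(199 + 15881) = sqrt(16080) = 4*sqrt(1005) ≈ 126.81)
T/J(-148) = (4*sqrt(1005))/((2*(-148))) = (4*sqrt(1005))/(-296) = (4*sqrt(1005))*(-1/296) = -sqrt(1005)/74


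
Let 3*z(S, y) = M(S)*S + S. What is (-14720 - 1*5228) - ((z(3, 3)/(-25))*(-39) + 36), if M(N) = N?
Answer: -499756/25 ≈ -19990.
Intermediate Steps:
z(S, y) = S/3 + S**2/3 (z(S, y) = (S*S + S)/3 = (S**2 + S)/3 = (S + S**2)/3 = S/3 + S**2/3)
(-14720 - 1*5228) - ((z(3, 3)/(-25))*(-39) + 36) = (-14720 - 1*5228) - ((((1/3)*3*(1 + 3))/(-25))*(-39) + 36) = (-14720 - 5228) - ((((1/3)*3*4)*(-1/25))*(-39) + 36) = -19948 - ((4*(-1/25))*(-39) + 36) = -19948 - (-4/25*(-39) + 36) = -19948 - (156/25 + 36) = -19948 - 1*1056/25 = -19948 - 1056/25 = -499756/25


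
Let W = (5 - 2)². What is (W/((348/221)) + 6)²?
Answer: 1846881/13456 ≈ 137.25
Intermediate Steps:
W = 9 (W = 3² = 9)
(W/((348/221)) + 6)² = (9/((348/221)) + 6)² = (9/((348*(1/221))) + 6)² = (9/(348/221) + 6)² = (9*(221/348) + 6)² = (663/116 + 6)² = (1359/116)² = 1846881/13456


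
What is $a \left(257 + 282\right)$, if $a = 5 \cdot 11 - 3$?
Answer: $28028$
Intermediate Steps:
$a = 52$ ($a = 55 - 3 = 52$)
$a \left(257 + 282\right) = 52 \left(257 + 282\right) = 52 \cdot 539 = 28028$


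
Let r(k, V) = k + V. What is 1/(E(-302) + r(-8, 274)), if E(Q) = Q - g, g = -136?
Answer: 1/100 ≈ 0.010000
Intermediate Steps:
r(k, V) = V + k
E(Q) = 136 + Q (E(Q) = Q - 1*(-136) = Q + 136 = 136 + Q)
1/(E(-302) + r(-8, 274)) = 1/((136 - 302) + (274 - 8)) = 1/(-166 + 266) = 1/100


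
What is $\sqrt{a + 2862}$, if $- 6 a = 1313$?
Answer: $\frac{\sqrt{95154}}{6} \approx 51.412$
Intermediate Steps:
$a = - \frac{1313}{6}$ ($a = \left(- \frac{1}{6}\right) 1313 = - \frac{1313}{6} \approx -218.83$)
$\sqrt{a + 2862} = \sqrt{- \frac{1313}{6} + 2862} = \sqrt{\frac{15859}{6}} = \frac{\sqrt{95154}}{6}$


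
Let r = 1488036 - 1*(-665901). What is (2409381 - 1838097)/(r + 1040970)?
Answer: 190428/1064969 ≈ 0.17881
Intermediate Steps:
r = 2153937 (r = 1488036 + 665901 = 2153937)
(2409381 - 1838097)/(r + 1040970) = (2409381 - 1838097)/(2153937 + 1040970) = 571284/3194907 = 571284*(1/3194907) = 190428/1064969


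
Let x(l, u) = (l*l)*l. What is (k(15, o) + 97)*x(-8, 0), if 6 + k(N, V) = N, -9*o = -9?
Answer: -54272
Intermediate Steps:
o = 1 (o = -1/9*(-9) = 1)
x(l, u) = l**3 (x(l, u) = l**2*l = l**3)
k(N, V) = -6 + N
(k(15, o) + 97)*x(-8, 0) = ((-6 + 15) + 97)*(-8)**3 = (9 + 97)*(-512) = 106*(-512) = -54272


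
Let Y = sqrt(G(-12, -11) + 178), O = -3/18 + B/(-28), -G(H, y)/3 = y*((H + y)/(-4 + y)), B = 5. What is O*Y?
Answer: -29*sqrt(635)/140 ≈ -5.2198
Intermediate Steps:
G(H, y) = -3*y*(H + y)/(-4 + y)
O = -29/84 (O = -3/18 + 5/(-28) = -3*1/18 + 5*(-1/28) = -1/6 - 5/28 = -29/84 ≈ -0.34524)
Y = 3*sqrt(635)/5 (Y = sqrt(-3*(-11)*(-12 - 11)/(-4 - 11) + 178) = sqrt(-3*(-11)*(-23)/(-15) + 178) = sqrt(-3*(-11)*(-1/15)*(-23) + 178) = sqrt(253/5 + 178) = sqrt(1143/5) = 3*sqrt(635)/5 ≈ 15.120)
O*Y = -29*sqrt(635)/140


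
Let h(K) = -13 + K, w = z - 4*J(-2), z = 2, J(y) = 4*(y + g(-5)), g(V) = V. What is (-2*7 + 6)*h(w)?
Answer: -808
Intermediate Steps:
J(y) = -20 + 4*y (J(y) = 4*(y - 5) = 4*(-5 + y) = -20 + 4*y)
w = 114 (w = 2 - 4*(-20 + 4*(-2)) = 2 - 4*(-20 - 8) = 2 - 4*(-28) = 2 + 112 = 114)
(-2*7 + 6)*h(w) = (-2*7 + 6)*(-13 + 114) = (-14 + 6)*101 = -8*101 = -808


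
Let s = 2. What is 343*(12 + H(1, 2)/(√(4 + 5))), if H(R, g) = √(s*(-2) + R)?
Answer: 4116 + 343*I*√3/3 ≈ 4116.0 + 198.03*I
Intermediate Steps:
H(R, g) = √(-4 + R) (H(R, g) = √(2*(-2) + R) = √(-4 + R))
343*(12 + H(1, 2)/(√(4 + 5))) = 343*(12 + √(-4 + 1)/(√(4 + 5))) = 343*(12 + √(-3)/(√9)) = 343*(12 + (I*√3)/3) = 343*(12 + (I*√3)*(⅓)) = 343*(12 + I*√3/3) = 4116 + 343*I*√3/3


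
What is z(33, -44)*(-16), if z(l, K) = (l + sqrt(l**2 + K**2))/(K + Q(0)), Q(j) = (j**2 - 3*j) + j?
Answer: 32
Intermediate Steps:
Q(j) = j**2 - 2*j
z(l, K) = (l + sqrt(K**2 + l**2))/K (z(l, K) = (l + sqrt(l**2 + K**2))/(K + 0*(-2 + 0)) = (l + sqrt(K**2 + l**2))/(K + 0*(-2)) = (l + sqrt(K**2 + l**2))/(K + 0) = (l + sqrt(K**2 + l**2))/K)
z(33, -44)*(-16) = ((33 + sqrt((-44)**2 + 33**2))/(-44))*(-16) = -(33 + sqrt(1936 + 1089))/44*(-16) = -(33 + sqrt(3025))/44*(-16) = -(33 + 55)/44*(-16) = -1/44*88*(-16) = -2*(-16) = 32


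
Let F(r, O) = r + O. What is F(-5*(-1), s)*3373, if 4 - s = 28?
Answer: -64087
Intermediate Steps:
s = -24 (s = 4 - 1*28 = 4 - 28 = -24)
F(r, O) = O + r
F(-5*(-1), s)*3373 = (-24 - 5*(-1))*3373 = (-24 + 5)*3373 = -19*3373 = -64087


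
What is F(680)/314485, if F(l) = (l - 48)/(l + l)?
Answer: 79/53462450 ≈ 1.4777e-6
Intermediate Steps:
F(l) = (-48 + l)/(2*l) (F(l) = (-48 + l)/((2*l)) = (-48 + l)*(1/(2*l)) = (-48 + l)/(2*l))
F(680)/314485 = ((1/2)*(-48 + 680)/680)/314485 = ((1/2)*(1/680)*632)*(1/314485) = (79/170)*(1/314485) = 79/53462450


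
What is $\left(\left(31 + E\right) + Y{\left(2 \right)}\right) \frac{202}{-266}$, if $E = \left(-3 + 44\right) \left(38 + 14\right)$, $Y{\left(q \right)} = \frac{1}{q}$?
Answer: $- \frac{437027}{266} \approx -1643.0$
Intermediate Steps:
$E = 2132$ ($E = 41 \cdot 52 = 2132$)
$\left(\left(31 + E\right) + Y{\left(2 \right)}\right) \frac{202}{-266} = \left(\left(31 + 2132\right) + \frac{1}{2}\right) \frac{202}{-266} = \left(2163 + \frac{1}{2}\right) 202 \left(- \frac{1}{266}\right) = \frac{4327}{2} \left(- \frac{101}{133}\right) = - \frac{437027}{266}$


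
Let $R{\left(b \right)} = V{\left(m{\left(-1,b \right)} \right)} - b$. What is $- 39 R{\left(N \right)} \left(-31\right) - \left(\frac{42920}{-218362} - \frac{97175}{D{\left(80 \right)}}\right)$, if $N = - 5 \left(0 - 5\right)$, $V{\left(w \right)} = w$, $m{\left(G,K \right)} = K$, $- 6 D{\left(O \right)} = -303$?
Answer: $\frac{210113810}{109181} \approx 1924.5$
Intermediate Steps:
$D{\left(O \right)} = \frac{101}{2}$ ($D{\left(O \right)} = \left(- \frac{1}{6}\right) \left(-303\right) = \frac{101}{2}$)
$N = 25$ ($N = \left(-5\right) \left(-5\right) = 25$)
$R{\left(b \right)} = 0$ ($R{\left(b \right)} = b - b = 0$)
$- 39 R{\left(N \right)} \left(-31\right) - \left(\frac{42920}{-218362} - \frac{97175}{D{\left(80 \right)}}\right) = \left(-39\right) 0 \left(-31\right) - \left(\frac{42920}{-218362} - \frac{97175}{\frac{101}{2}}\right) = 0 \left(-31\right) - \left(42920 \left(- \frac{1}{218362}\right) - \frac{194350}{101}\right) = 0 - \left(- \frac{21460}{109181} - \frac{194350}{101}\right) = 0 - - \frac{210113810}{109181} = 0 + \frac{210113810}{109181} = \frac{210113810}{109181}$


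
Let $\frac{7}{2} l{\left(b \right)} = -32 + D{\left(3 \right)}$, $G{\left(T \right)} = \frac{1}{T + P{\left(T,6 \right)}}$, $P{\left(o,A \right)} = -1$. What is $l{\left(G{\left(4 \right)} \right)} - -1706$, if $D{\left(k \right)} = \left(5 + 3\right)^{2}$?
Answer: $\frac{12006}{7} \approx 1715.1$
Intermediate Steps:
$D{\left(k \right)} = 64$ ($D{\left(k \right)} = 8^{2} = 64$)
$G{\left(T \right)} = \frac{1}{-1 + T}$ ($G{\left(T \right)} = \frac{1}{T - 1} = \frac{1}{-1 + T}$)
$l{\left(b \right)} = \frac{64}{7}$ ($l{\left(b \right)} = \frac{2 \left(-32 + 64\right)}{7} = \frac{2}{7} \cdot 32 = \frac{64}{7}$)
$l{\left(G{\left(4 \right)} \right)} - -1706 = \frac{64}{7} - -1706 = \frac{64}{7} + 1706 = \frac{12006}{7}$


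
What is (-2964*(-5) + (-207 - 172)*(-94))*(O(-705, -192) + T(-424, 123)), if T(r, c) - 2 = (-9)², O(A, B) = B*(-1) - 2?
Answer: 13771758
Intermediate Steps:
O(A, B) = -2 - B (O(A, B) = -B - 2 = -2 - B)
T(r, c) = 83 (T(r, c) = 2 + (-9)² = 2 + 81 = 83)
(-2964*(-5) + (-207 - 172)*(-94))*(O(-705, -192) + T(-424, 123)) = (-2964*(-5) + (-207 - 172)*(-94))*((-2 - 1*(-192)) + 83) = (14820 - 379*(-94))*((-2 + 192) + 83) = (14820 + 35626)*(190 + 83) = 50446*273 = 13771758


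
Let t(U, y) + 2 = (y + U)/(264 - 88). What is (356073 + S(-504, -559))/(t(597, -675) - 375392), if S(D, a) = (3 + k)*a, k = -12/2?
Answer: -31482000/33034711 ≈ -0.95300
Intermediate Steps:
k = -6 (k = -12*½ = -6)
t(U, y) = -2 + U/176 + y/176 (t(U, y) = -2 + (y + U)/(264 - 88) = -2 + (U + y)/176 = -2 + (U + y)*(1/176) = -2 + (U/176 + y/176) = -2 + U/176 + y/176)
S(D, a) = -3*a (S(D, a) = (3 - 6)*a = -3*a)
(356073 + S(-504, -559))/(t(597, -675) - 375392) = (356073 - 3*(-559))/((-2 + (1/176)*597 + (1/176)*(-675)) - 375392) = (356073 + 1677)/((-2 + 597/176 - 675/176) - 375392) = 357750/(-215/88 - 375392) = 357750/(-33034711/88) = 357750*(-88/33034711) = -31482000/33034711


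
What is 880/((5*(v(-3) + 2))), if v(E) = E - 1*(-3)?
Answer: 88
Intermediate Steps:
v(E) = 3 + E (v(E) = E + 3 = 3 + E)
880/((5*(v(-3) + 2))) = 880/((5*((3 - 3) + 2))) = 880/((5*(0 + 2))) = 880/((5*2)) = 880/10 = 880*(⅒) = 88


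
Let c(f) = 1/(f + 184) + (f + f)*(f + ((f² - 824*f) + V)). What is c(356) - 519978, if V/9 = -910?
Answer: -67350248279/540 ≈ -1.2472e+8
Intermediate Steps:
V = -8190 (V = 9*(-910) = -8190)
c(f) = 1/(184 + f) + 2*f*(-8190 + f² - 823*f) (c(f) = 1/(f + 184) + (f + f)*(f + ((f² - 824*f) - 8190)) = 1/(184 + f) + (2*f)*(f + (-8190 + f² - 824*f)) = 1/(184 + f) + (2*f)*(-8190 + f² - 823*f) = 1/(184 + f) + 2*f*(-8190 + f² - 823*f))
c(356) - 519978 = (1 - 3013920*356 - 319244*356² - 1278*356³ + 2*356⁴)/(184 + 356) - 519978 = (1 - 1072955520 - 319244*126736 - 1278*45118016 + 2*16062013696)/540 - 519978 = (1 - 1072955520 - 40459707584 - 57660824448 + 32124027392)/540 - 519978 = (1/540)*(-67069460159) - 519978 = -67069460159/540 - 519978 = -67350248279/540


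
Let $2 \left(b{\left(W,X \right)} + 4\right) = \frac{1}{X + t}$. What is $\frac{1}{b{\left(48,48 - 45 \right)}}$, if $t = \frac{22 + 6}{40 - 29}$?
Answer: $- \frac{122}{477} \approx -0.25576$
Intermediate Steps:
$t = \frac{28}{11} \approx 2.5455$
$b{\left(W,X \right)} = -4 + \frac{1}{2 \left(\frac{28}{11} + X\right)}$ ($b{\left(W,X \right)} = -4 + \frac{1}{2 \left(X + \frac{28}{11}\right)} = -4 + \frac{1}{2 \left(\frac{28}{11} + X\right)}$)
$\frac{1}{b{\left(48,48 - 45 \right)}} = \frac{1}{\frac{1}{2} \frac{1}{28 + 11 \left(48 - 45\right)} \left(-213 - 88 \left(48 - 45\right)\right)} = \frac{1}{\frac{1}{2} \frac{1}{28 + 11 \cdot 3} \left(-213 - 264\right)} = \frac{1}{\frac{1}{2} \frac{1}{28 + 33} \left(-213 - 264\right)} = \frac{1}{\frac{1}{2} \cdot \frac{1}{61} \left(-477\right)} = \frac{1}{- \frac{477}{122}} = - \frac{122}{477}$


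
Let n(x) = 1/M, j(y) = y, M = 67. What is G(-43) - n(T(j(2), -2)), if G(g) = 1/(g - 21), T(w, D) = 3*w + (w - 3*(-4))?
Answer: -131/4288 ≈ -0.030550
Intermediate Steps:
T(w, D) = 12 + 4*w (T(w, D) = 3*w + (w + 12) = 3*w + (12 + w) = 12 + 4*w)
G(g) = 1/(-21 + g)
n(x) = 1/67
G(-43) - n(T(j(2), -2)) = 1/(-21 - 43) - 1*1/67 = 1/(-64) - 1/67 = -1/64 - 1/67 = -131/4288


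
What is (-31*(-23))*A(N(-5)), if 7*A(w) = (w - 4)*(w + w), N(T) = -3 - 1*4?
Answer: 15686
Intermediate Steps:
N(T) = -7 (N(T) = -3 - 4 = -7)
A(w) = 2*w*(-4 + w)/7 (A(w) = ((w - 4)*(w + w))/7 = ((-4 + w)*(2*w))/7 = (2*w*(-4 + w))/7 = 2*w*(-4 + w)/7)
(-31*(-23))*A(N(-5)) = (-31*(-23))*((2/7)*(-7)*(-4 - 7)) = 713*((2/7)*(-7)*(-11)) = 713*22 = 15686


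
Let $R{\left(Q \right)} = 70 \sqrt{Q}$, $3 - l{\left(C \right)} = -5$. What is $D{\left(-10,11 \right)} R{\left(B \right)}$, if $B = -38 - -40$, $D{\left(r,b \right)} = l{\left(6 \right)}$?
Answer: $560 \sqrt{2} \approx 791.96$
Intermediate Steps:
$l{\left(C \right)} = 8$ ($l{\left(C \right)} = 3 - -5 = 3 + 5 = 8$)
$D{\left(r,b \right)} = 8$
$B = 2$ ($B = -38 + 40 = 2$)
$D{\left(-10,11 \right)} R{\left(B \right)} = 8 \cdot 70 \sqrt{2} = 560 \sqrt{2}$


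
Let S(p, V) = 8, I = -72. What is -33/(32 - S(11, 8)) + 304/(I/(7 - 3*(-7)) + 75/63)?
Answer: -51391/232 ≈ -221.51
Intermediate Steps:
-33/(32 - S(11, 8)) + 304/(I/(7 - 3*(-7)) + 75/63) = -33/(32 - 1*8) + 304/(-72/(7 - 3*(-7)) + 75/63) = -33/(32 - 8) + 304/(-72/(7 + 21) + 75*(1/63)) = -33/24 + 304/(-72/28 + 25/21) = -33*1/24 + 304/(-72*1/28 + 25/21) = -11/8 + 304/(-18/7 + 25/21) = -11/8 + 304/(-29/21) = -11/8 + 304*(-21/29) = -11/8 - 6384/29 = -51391/232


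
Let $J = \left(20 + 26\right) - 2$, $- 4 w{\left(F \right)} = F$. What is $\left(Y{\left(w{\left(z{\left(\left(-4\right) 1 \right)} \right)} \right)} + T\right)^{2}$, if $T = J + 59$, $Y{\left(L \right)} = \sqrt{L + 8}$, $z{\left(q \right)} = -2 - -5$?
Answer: $\frac{\left(206 + \sqrt{29}\right)^{2}}{4} \approx 11171.0$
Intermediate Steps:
$z{\left(q \right)} = 3$ ($z{\left(q \right)} = -2 + 5 = 3$)
$w{\left(F \right)} = - \frac{F}{4}$
$J = 44$ ($J = 46 - 2 = 44$)
$Y{\left(L \right)} = \sqrt{8 + L}$
$T = 103$ ($T = 44 + 59 = 103$)
$\left(Y{\left(w{\left(z{\left(\left(-4\right) 1 \right)} \right)} \right)} + T\right)^{2} = \left(\sqrt{8 - \frac{3}{4}} + 103\right)^{2} = \left(\sqrt{\frac{29}{4}} + 103\right)^{2} = \left(\frac{\sqrt{29}}{2} + 103\right)^{2} = \left(103 + \frac{\sqrt{29}}{2}\right)^{2}$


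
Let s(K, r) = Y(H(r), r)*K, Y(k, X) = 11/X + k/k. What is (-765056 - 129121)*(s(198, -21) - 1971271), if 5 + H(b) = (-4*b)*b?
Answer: 12338066165949/7 ≈ 1.7626e+12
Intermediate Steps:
H(b) = -5 - 4*b² (H(b) = -5 + (-4*b)*b = -5 - 4*b²)
Y(k, X) = 1 + 11/X (Y(k, X) = 11/X + 1 = 1 + 11/X)
s(K, r) = K*(11 + r)/r (s(K, r) = ((11 + r)/r)*K = K*(11 + r)/r)
(-765056 - 129121)*(s(198, -21) - 1971271) = (-765056 - 129121)*(198*(11 - 21)/(-21) - 1971271) = -894177*(198*(-1/21)*(-10) - 1971271) = -894177*(660/7 - 1971271) = -894177*(-13798237/7) = 12338066165949/7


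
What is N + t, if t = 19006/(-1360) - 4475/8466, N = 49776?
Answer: 8425616573/169320 ≈ 49762.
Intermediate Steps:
t = -2455747/169320 (t = 19006*(-1/1360) - 4475*1/8466 = -559/40 - 4475/8466 = -2455747/169320 ≈ -14.504)
N + t = 49776 - 2455747/169320 = 8425616573/169320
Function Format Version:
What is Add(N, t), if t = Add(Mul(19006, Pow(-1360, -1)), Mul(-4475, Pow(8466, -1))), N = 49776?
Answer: Rational(8425616573, 169320) ≈ 49762.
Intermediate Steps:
t = Rational(-2455747, 169320) (t = Add(Mul(19006, Rational(-1, 1360)), Mul(-4475, Rational(1, 8466))) = Add(Rational(-559, 40), Rational(-4475, 8466)) = Rational(-2455747, 169320) ≈ -14.504)
Add(N, t) = Add(49776, Rational(-2455747, 169320)) = Rational(8425616573, 169320)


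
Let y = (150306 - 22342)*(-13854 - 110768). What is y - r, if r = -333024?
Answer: -15946796584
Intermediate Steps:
y = -15947129608 (y = 127964*(-124622) = -15947129608)
y - r = -15947129608 - 1*(-333024) = -15947129608 + 333024 = -15946796584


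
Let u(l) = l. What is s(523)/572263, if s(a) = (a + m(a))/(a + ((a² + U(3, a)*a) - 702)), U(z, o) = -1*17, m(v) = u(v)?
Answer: 1046/151340100717 ≈ 6.9116e-9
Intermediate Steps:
m(v) = v
U(z, o) = -17
s(a) = 2*a/(-702 + a² - 16*a) (s(a) = (a + a)/(a + ((a² - 17*a) - 702)) = (2*a)/(a + (-702 + a² - 17*a)) = (2*a)/(-702 + a² - 16*a) = 2*a/(-702 + a² - 16*a))
s(523)/572263 = (2*523/(-702 + 523² - 16*523))/572263 = (2*523/(-702 + 273529 - 8368))*(1/572263) = (2*523/264459)*(1/572263) = (2*523*(1/264459))*(1/572263) = (1046/264459)*(1/572263) = 1046/151340100717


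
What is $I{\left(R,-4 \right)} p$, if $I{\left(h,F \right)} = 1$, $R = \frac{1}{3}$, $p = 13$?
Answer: $13$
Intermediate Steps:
$R = \frac{1}{3} \approx 0.33333$
$I{\left(R,-4 \right)} p = 1 \cdot 13 = 13$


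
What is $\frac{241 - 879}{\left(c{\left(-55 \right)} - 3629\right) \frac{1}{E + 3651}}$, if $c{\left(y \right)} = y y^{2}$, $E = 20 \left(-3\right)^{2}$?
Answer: $\frac{407363}{28334} \approx 14.377$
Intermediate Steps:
$E = 180$ ($E = 20 \cdot 9 = 180$)
$c{\left(y \right)} = y^{3}$
$\frac{241 - 879}{\left(c{\left(-55 \right)} - 3629\right) \frac{1}{E + 3651}} = \frac{241 - 879}{\left(\left(-55\right)^{3} - 3629\right) \frac{1}{180 + 3651}} = \frac{241 - 879}{\left(-166375 - 3629\right) \frac{1}{3831}} = - \frac{638}{\left(-170004\right) \frac{1}{3831}} = - \frac{638}{- \frac{56668}{1277}} = \left(-638\right) \left(- \frac{1277}{56668}\right) = \frac{407363}{28334}$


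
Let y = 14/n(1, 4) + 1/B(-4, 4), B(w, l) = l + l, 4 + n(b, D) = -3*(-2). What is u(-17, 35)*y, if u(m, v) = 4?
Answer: 57/2 ≈ 28.500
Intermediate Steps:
n(b, D) = 2 (n(b, D) = -4 - 3*(-2) = -4 + 6 = 2)
B(w, l) = 2*l
y = 57/8 (y = 14/2 + 1/(2*4) = 14*(½) + 1/8 = 7 + 1*(⅛) = 7 + ⅛ = 57/8 ≈ 7.1250)
u(-17, 35)*y = 4*(57/8) = 57/2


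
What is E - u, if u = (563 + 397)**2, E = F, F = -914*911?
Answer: -1754254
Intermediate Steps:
F = -832654
E = -832654
u = 921600 (u = 960**2 = 921600)
E - u = -832654 - 1*921600 = -832654 - 921600 = -1754254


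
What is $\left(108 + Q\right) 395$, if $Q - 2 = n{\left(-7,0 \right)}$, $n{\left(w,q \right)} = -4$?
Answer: $41870$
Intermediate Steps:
$Q = -2$ ($Q = 2 - 4 = -2$)
$\left(108 + Q\right) 395 = \left(108 - 2\right) 395 = 106 \cdot 395 = 41870$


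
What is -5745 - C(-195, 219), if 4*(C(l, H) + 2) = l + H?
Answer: -5749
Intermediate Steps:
C(l, H) = -2 + H/4 + l/4 (C(l, H) = -2 + (l + H)/4 = -2 + (H + l)/4 = -2 + (H/4 + l/4) = -2 + H/4 + l/4)
-5745 - C(-195, 219) = -5745 - (-2 + (¼)*219 + (¼)*(-195)) = -5745 - (-2 + 219/4 - 195/4) = -5745 - 1*4 = -5745 - 4 = -5749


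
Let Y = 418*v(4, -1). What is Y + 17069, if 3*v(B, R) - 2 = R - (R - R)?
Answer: 51625/3 ≈ 17208.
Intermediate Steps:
v(B, R) = ⅔ + R/3 (v(B, R) = ⅔ + (R - (R - R))/3 = ⅔ + (R - 1*0)/3 = ⅔ + (R + 0)/3 = ⅔ + R/3)
Y = 418/3 (Y = 418*(⅔ + (⅓)*(-1)) = 418*(⅔ - ⅓) = 418*(⅓) = 418/3 ≈ 139.33)
Y + 17069 = 418/3 + 17069 = 51625/3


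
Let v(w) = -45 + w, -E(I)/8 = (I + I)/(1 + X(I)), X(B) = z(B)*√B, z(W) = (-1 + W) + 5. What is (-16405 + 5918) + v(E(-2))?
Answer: 4*(-5266*√2 + 2625*I)/(-I + 2*√2) ≈ -10528.0 - 10.057*I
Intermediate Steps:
z(W) = 4 + W
X(B) = √B*(4 + B) (X(B) = (4 + B)*√B = √B*(4 + B))
E(I) = -16*I/(1 + √I*(4 + I)) (E(I) = -8*(I + I)/(1 + √I*(4 + I)) = -8*2*I/(1 + √I*(4 + I)) = -16*I/(1 + √I*(4 + I)))
(-16405 + 5918) + v(E(-2)) = (-16405 + 5918) + (-45 - 16*(-2)/(1 + √(-2)*(4 - 2))) = -10487 + (-45 - 16*(-2)/(1 + (I*√2)*2)) = -10487 + (-45 - 16*(-2)/(1 + 2*I*√2)) = -10487 + (-45 + 32/(1 + 2*I*√2)) = -10532 + 32/(1 + 2*I*√2)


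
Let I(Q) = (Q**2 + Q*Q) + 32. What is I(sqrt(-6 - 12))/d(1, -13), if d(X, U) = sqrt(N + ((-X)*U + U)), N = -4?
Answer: 2*I ≈ 2.0*I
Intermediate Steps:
d(X, U) = sqrt(-4 + U - U*X) (d(X, U) = sqrt(-4 + ((-X)*U + U)) = sqrt(-4 + (-U*X + U)) = sqrt(-4 + (U - U*X)) = sqrt(-4 + U - U*X))
I(Q) = 32 + 2*Q**2 (I(Q) = (Q**2 + Q**2) + 32 = 2*Q**2 + 32 = 32 + 2*Q**2)
I(sqrt(-6 - 12))/d(1, -13) = (32 + 2*(sqrt(-6 - 12))**2)/(sqrt(-4 - 13 - 1*(-13)*1)) = (32 + 2*(sqrt(-18))**2)/(sqrt(-4 - 13 + 13)) = (32 + 2*(3*I*sqrt(2))**2)/(sqrt(-4)) = (32 + 2*(-18))/((2*I)) = (32 - 36)*(-I/2) = -(-2)*I = 2*I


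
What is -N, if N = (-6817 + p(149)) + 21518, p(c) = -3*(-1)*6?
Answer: -14719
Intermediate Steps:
p(c) = 18 (p(c) = 3*6 = 18)
N = 14719 (N = (-6817 + 18) + 21518 = -6799 + 21518 = 14719)
-N = -1*14719 = -14719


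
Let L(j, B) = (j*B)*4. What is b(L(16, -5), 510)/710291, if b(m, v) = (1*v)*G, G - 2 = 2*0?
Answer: 1020/710291 ≈ 0.0014360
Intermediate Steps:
G = 2 (G = 2 + 2*0 = 2 + 0 = 2)
L(j, B) = 4*B*j (L(j, B) = (B*j)*4 = 4*B*j)
b(m, v) = 2*v (b(m, v) = (1*v)*2 = v*2 = 2*v)
b(L(16, -5), 510)/710291 = (2*510)/710291 = 1020*(1/710291) = 1020/710291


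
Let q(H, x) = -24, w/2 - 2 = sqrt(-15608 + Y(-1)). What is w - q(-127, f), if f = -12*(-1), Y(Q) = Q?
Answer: 28 + 22*I*sqrt(129) ≈ 28.0 + 249.87*I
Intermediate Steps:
f = 12
w = 4 + 22*I*sqrt(129) (w = 4 + 2*sqrt(-15608 - 1) = 4 + 2*sqrt(-15609) = 4 + 2*(11*I*sqrt(129)) = 4 + 22*I*sqrt(129) ≈ 4.0 + 249.87*I)
w - q(-127, f) = (4 + 22*I*sqrt(129)) - 1*(-24) = (4 + 22*I*sqrt(129)) + 24 = 28 + 22*I*sqrt(129)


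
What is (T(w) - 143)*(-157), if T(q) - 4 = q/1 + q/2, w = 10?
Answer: 19468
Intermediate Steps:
T(q) = 4 + 3*q/2 (T(q) = 4 + (q/1 + q/2) = 4 + (q*1 + q*(1/2)) = 4 + (q + q/2) = 4 + 3*q/2)
(T(w) - 143)*(-157) = ((4 + (3/2)*10) - 143)*(-157) = ((4 + 15) - 143)*(-157) = (19 - 143)*(-157) = -124*(-157) = 19468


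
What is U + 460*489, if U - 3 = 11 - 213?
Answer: 224741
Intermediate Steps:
U = -199 (U = 3 + (11 - 213) = 3 - 202 = -199)
U + 460*489 = -199 + 460*489 = -199 + 224940 = 224741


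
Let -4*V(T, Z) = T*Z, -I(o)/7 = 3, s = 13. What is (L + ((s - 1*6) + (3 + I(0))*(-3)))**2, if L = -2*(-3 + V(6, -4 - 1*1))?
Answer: 2704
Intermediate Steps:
I(o) = -21 (I(o) = -7*3 = -21)
V(T, Z) = -T*Z/4
L = -9 (L = -2*(-3 - 1/4*6*(-4 - 1*1)) = -2*(-3 - 1/4*6*(-4 - 1)) = -2*(-3 - 1/4*6*(-5)) = -2*(-3 + 15/2) = -2*9/2 = -9)
(L + ((s - 1*6) + (3 + I(0))*(-3)))**2 = (-9 + ((13 - 1*6) + (3 - 21)*(-3)))**2 = (-9 + ((13 - 6) - 18*(-3)))**2 = (-9 + (7 + 54))**2 = (-9 + 61)**2 = 52**2 = 2704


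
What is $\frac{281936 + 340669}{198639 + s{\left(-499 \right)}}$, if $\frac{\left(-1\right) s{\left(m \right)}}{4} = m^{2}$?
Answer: $- \frac{124521}{159473} \approx -0.78083$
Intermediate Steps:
$s{\left(m \right)} = - 4 m^{2}$
$\frac{281936 + 340669}{198639 + s{\left(-499 \right)}} = \frac{281936 + 340669}{198639 - 4 \left(-499\right)^{2}} = \frac{622605}{198639 - 996004} = \frac{622605}{-797365} = 622605 \left(- \frac{1}{797365}\right) = - \frac{124521}{159473}$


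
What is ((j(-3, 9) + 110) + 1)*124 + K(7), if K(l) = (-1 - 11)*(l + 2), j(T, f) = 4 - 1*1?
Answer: 14028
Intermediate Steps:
j(T, f) = 3 (j(T, f) = 4 - 1 = 3)
K(l) = -24 - 12*l (K(l) = -12*(2 + l) = -24 - 12*l)
((j(-3, 9) + 110) + 1)*124 + K(7) = ((3 + 110) + 1)*124 + (-24 - 12*7) = (113 + 1)*124 + (-24 - 84) = 114*124 - 108 = 14136 - 108 = 14028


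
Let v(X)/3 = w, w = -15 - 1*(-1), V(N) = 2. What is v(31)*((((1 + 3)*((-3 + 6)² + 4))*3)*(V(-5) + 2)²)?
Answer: -104832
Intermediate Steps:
w = -14 (w = -15 + 1 = -14)
v(X) = -42 (v(X) = 3*(-14) = -42)
v(31)*((((1 + 3)*((-3 + 6)² + 4))*3)*(V(-5) + 2)²) = -42*((1 + 3)*((-3 + 6)² + 4))*3*(2 + 2)² = -42*(4*(3² + 4))*3*4² = -42*(4*(9 + 4))*3*16 = -42*(4*13)*3*16 = -42*52*3*16 = -6552*16 = -42*2496 = -104832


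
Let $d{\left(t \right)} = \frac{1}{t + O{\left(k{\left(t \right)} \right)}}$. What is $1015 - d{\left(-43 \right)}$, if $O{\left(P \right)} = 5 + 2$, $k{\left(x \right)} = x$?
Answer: $\frac{36541}{36} \approx 1015.0$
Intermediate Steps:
$O{\left(P \right)} = 7$
$d{\left(t \right)} = \frac{1}{7 + t}$ ($d{\left(t \right)} = \frac{1}{t + 7} = \frac{1}{7 + t}$)
$1015 - d{\left(-43 \right)} = 1015 - \frac{1}{7 - 43} = 1015 - \frac{1}{-36} = 1015 - - \frac{1}{36} = 1015 + \frac{1}{36} = \frac{36541}{36}$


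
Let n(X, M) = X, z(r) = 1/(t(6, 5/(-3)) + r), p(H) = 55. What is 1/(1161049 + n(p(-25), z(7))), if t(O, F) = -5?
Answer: 1/1161104 ≈ 8.6125e-7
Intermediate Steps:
z(r) = 1/(-5 + r)
1/(1161049 + n(p(-25), z(7))) = 1/(1161049 + 55) = 1/1161104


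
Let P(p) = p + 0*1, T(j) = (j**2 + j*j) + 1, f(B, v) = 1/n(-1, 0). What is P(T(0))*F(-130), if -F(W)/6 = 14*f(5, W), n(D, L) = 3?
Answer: -28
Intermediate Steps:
f(B, v) = 1/3
F(W) = -28 (F(W) = -84/3 = -6*14/3 = -28)
T(j) = 1 + 2*j**2 (T(j) = (j**2 + j**2) + 1 = 2*j**2 + 1 = 1 + 2*j**2)
P(p) = p (P(p) = p + 0 = p)
P(T(0))*F(-130) = (1 + 2*0**2)*(-28) = (1 + 2*0)*(-28) = (1 + 0)*(-28) = 1*(-28) = -28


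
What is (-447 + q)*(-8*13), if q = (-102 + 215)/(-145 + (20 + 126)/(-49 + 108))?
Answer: 391610960/8409 ≈ 46570.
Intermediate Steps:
q = -6667/8409 (q = 113/(-145 + 146/59) = 113/(-8409/59) = 113*(-59/8409) = -6667/8409 ≈ -0.79284)
(-447 + q)*(-8*13) = (-447 - 6667/8409)*(-8*13) = -3765490/8409*(-104) = 391610960/8409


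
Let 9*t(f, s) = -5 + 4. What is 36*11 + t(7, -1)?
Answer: 3563/9 ≈ 395.89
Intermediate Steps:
t(f, s) = -⅑ (t(f, s) = (-5 + 4)/9 = (⅑)*(-1) = -⅑)
36*11 + t(7, -1) = 36*11 - ⅑ = 396 - ⅑ = 3563/9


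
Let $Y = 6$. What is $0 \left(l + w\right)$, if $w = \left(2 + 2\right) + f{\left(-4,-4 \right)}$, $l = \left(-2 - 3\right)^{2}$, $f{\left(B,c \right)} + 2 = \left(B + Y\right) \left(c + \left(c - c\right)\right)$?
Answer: $0$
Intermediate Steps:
$f{\left(B,c \right)} = -2 + c \left(6 + B\right)$ ($f{\left(B,c \right)} = -2 + \left(B + 6\right) \left(c + \left(c - c\right)\right) = -2 + \left(6 + B\right) \left(c + 0\right) = -2 + \left(6 + B\right) c = -2 + c \left(6 + B\right)$)
$l = 25$ ($l = \left(-5\right)^{2} = 25$)
$w = -6$ ($w = \left(2 + 2\right) - 10 = 4 - 10 = -6$)
$0 \left(l + w\right) = 0 \left(25 - 6\right) = 0 \cdot 19 = 0$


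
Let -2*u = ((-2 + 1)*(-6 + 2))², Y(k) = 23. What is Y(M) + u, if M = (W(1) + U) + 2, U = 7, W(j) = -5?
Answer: 15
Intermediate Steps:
M = 4 (M = (-5 + 7) + 2 = 2 + 2 = 4)
u = -8 (u = -(-6 + 2)²*(-2 + 1)²/2 = -(-1*(-4))²/2 = -½*4² = -½*16 = -8)
Y(M) + u = 23 - 8 = 15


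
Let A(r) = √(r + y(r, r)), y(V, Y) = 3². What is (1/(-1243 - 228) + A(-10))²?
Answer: (1 - 1471*I)²/2163841 ≈ -1.0 - 0.0013596*I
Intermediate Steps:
y(V, Y) = 9
A(r) = √(9 + r) (A(r) = √(r + 9) = √(9 + r))
(1/(-1243 - 228) + A(-10))² = (1/(-1243 - 228) + √(9 - 10))² = (1/(-1471) + √(-1))² = (-1/1471 + I)²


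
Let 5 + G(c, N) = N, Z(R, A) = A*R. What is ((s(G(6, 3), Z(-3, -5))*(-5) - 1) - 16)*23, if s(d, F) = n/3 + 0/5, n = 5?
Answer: -1748/3 ≈ -582.67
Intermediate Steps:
G(c, N) = -5 + N
s(d, F) = 5/3 (s(d, F) = 5/3 + 0/5 = 5*(⅓) + 0*(⅕) = 5/3 + 0 = 5/3)
((s(G(6, 3), Z(-3, -5))*(-5) - 1) - 16)*23 = (((5/3)*(-5) - 1) - 16)*23 = ((-25/3 - 1) - 16)*23 = (-28/3 - 16)*23 = -76/3*23 = -1748/3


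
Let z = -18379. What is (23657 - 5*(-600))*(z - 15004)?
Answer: -889890631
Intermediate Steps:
(23657 - 5*(-600))*(z - 15004) = (23657 - 5*(-600))*(-18379 - 15004) = (23657 + 3000)*(-33383) = 26657*(-33383) = -889890631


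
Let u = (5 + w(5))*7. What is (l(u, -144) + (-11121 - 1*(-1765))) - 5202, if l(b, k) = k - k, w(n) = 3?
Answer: -14558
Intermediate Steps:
u = 56 (u = (5 + 3)*7 = 8*7 = 56)
l(b, k) = 0
(l(u, -144) + (-11121 - 1*(-1765))) - 5202 = (0 + (-11121 - 1*(-1765))) - 5202 = (0 + (-11121 + 1765)) - 5202 = (0 - 9356) - 5202 = -9356 - 5202 = -14558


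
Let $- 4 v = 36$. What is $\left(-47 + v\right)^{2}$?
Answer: $3136$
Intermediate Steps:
$v = -9$ ($v = \left(- \frac{1}{4}\right) 36 = -9$)
$\left(-47 + v\right)^{2} = \left(-47 - 9\right)^{2} = \left(-56\right)^{2} = 3136$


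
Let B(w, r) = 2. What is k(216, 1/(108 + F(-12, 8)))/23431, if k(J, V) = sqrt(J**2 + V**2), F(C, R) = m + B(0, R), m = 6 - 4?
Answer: sqrt(585252865)/2624272 ≈ 0.0092186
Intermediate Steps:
m = 2
F(C, R) = 4 (F(C, R) = 2 + 2 = 4)
k(216, 1/(108 + F(-12, 8)))/23431 = sqrt(216**2 + (1/(108 + 4))**2)/23431 = sqrt(46656 + (1/112)**2)*(1/23431) = sqrt(46656 + 1/12544)*(1/23431) = sqrt(585252865/12544)*(1/23431) = (sqrt(585252865)/112)*(1/23431) = sqrt(585252865)/2624272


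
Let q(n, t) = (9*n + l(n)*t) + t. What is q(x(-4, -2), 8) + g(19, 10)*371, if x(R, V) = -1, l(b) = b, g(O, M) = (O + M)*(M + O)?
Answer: 312002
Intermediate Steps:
g(O, M) = (M + O)**2 (g(O, M) = (M + O)*(M + O) = (M + O)**2)
q(n, t) = t + 9*n + n*t (q(n, t) = (9*n + n*t) + t = t + 9*n + n*t)
q(x(-4, -2), 8) + g(19, 10)*371 = (8 + 9*(-1) - 1*8) + (10 + 19)**2*371 = (8 - 9 - 8) + 29**2*371 = -9 + 841*371 = -9 + 312011 = 312002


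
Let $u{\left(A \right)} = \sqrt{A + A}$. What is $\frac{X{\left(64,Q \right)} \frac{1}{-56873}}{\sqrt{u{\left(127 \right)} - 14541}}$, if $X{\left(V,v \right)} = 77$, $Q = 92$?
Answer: $\frac{77 i}{56873 \sqrt{14541 - \sqrt{254}}} \approx 1.1234 \cdot 10^{-5} i$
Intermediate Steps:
$u{\left(A \right)} = \sqrt{2} \sqrt{A}$ ($u{\left(A \right)} = \sqrt{2 A} = \sqrt{2} \sqrt{A}$)
$\frac{X{\left(64,Q \right)} \frac{1}{-56873}}{\sqrt{u{\left(127 \right)} - 14541}} = \frac{77 \frac{1}{-56873}}{\sqrt{\sqrt{2} \sqrt{127} - 14541}} = \frac{77 \left(- \frac{1}{56873}\right)}{\sqrt{\sqrt{254} - 14541}} = - \frac{77}{56873 \sqrt{-14541 + \sqrt{254}}}$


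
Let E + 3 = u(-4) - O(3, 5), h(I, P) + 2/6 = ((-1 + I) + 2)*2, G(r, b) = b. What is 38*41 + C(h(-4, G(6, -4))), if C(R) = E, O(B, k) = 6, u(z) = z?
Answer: 1545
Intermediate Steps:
h(I, P) = 5/3 + 2*I (h(I, P) = -⅓ + ((-1 + I) + 2)*2 = -⅓ + (1 + I)*2 = -⅓ + (2 + 2*I) = 5/3 + 2*I)
E = -13 (E = -3 + (-4 - 1*6) = -3 + (-4 - 6) = -3 - 10 = -13)
C(R) = -13
38*41 + C(h(-4, G(6, -4))) = 38*41 - 13 = 1558 - 13 = 1545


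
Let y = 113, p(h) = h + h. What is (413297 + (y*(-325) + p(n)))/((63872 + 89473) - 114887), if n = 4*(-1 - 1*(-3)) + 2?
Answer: 188296/19229 ≈ 9.7923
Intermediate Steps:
n = 10 (n = 4*(-1 + 3) + 2 = 4*2 + 2 = 8 + 2 = 10)
p(h) = 2*h
(413297 + (y*(-325) + p(n)))/((63872 + 89473) - 114887) = (413297 + (113*(-325) + 2*10))/((63872 + 89473) - 114887) = (413297 + (-36725 + 20))/(153345 - 114887) = (413297 - 36705)/38458 = 376592*(1/38458) = 188296/19229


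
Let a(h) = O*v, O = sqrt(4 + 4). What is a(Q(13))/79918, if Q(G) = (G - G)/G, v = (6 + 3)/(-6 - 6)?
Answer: -3*sqrt(2)/159836 ≈ -2.6544e-5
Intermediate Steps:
O = 2*sqrt(2) (O = sqrt(8) = 2*sqrt(2) ≈ 2.8284)
v = -3/4 (v = 9/(-12) = 9*(-1/12) = -3/4 ≈ -0.75000)
Q(G) = 0 (Q(G) = 0/G = 0)
a(h) = -3*sqrt(2)/2 (a(h) = (2*sqrt(2))*(-3/4) = -3*sqrt(2)/2)
a(Q(13))/79918 = -3*sqrt(2)/2/79918 = -3*sqrt(2)/2*(1/79918) = -3*sqrt(2)/159836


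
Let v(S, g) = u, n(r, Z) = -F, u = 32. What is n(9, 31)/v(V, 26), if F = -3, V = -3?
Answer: 3/32 ≈ 0.093750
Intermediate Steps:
n(r, Z) = 3 (n(r, Z) = -1*(-3) = 3)
v(S, g) = 32
n(9, 31)/v(V, 26) = 3/32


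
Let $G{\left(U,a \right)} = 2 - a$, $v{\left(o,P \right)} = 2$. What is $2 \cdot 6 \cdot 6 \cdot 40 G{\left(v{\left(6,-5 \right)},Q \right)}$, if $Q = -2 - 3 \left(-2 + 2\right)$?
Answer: $11520$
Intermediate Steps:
$Q = -2$ ($Q = -2 - 0 = -2 + 0 = -2$)
$2 \cdot 6 \cdot 6 \cdot 40 G{\left(v{\left(6,-5 \right)},Q \right)} = 2 \cdot 6 \cdot 6 \cdot 40 \left(2 - -2\right) = 12 \cdot 6 \cdot 40 \left(2 + 2\right) = 72 \cdot 40 \cdot 4 = 2880 \cdot 4 = 11520$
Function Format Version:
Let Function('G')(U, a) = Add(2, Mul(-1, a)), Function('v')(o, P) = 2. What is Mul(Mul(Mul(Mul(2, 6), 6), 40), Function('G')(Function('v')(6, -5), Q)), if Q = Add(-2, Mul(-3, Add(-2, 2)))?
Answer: 11520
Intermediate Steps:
Q = -2 (Q = Add(-2, Mul(-3, 0)) = Add(-2, 0) = -2)
Mul(Mul(Mul(Mul(2, 6), 6), 40), Function('G')(Function('v')(6, -5), Q)) = Mul(Mul(Mul(Mul(2, 6), 6), 40), Add(2, Mul(-1, -2))) = Mul(Mul(Mul(12, 6), 40), Add(2, 2)) = Mul(Mul(72, 40), 4) = Mul(2880, 4) = 11520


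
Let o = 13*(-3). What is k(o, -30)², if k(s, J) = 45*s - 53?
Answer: 3268864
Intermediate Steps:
o = -39
k(s, J) = -53 + 45*s
k(o, -30)² = (-53 + 45*(-39))² = (-53 - 1755)² = (-1808)² = 3268864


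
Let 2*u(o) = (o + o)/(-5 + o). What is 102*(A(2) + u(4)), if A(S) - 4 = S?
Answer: 204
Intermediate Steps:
u(o) = o/(-5 + o) (u(o) = ((o + o)/(-5 + o))/2 = ((2*o)/(-5 + o))/2 = (2*o/(-5 + o))/2 = o/(-5 + o))
A(S) = 4 + S
102*(A(2) + u(4)) = 102*((4 + 2) + 4/(-5 + 4)) = 102*(6 + 4/(-1)) = 102*(6 + 4*(-1)) = 102*(6 - 4) = 102*2 = 204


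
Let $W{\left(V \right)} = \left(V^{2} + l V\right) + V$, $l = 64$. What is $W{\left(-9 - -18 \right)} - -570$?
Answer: $1236$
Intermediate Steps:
$W{\left(V \right)} = V^{2} + 65 V$ ($W{\left(V \right)} = \left(V^{2} + 64 V\right) + V = V^{2} + 65 V$)
$W{\left(-9 - -18 \right)} - -570 = \left(-9 - -18\right) \left(65 - -9\right) - -570 = \left(-9 + 18\right) \left(65 + \left(-9 + 18\right)\right) + 570 = 9 \left(65 + 9\right) + 570 = 9 \cdot 74 + 570 = 666 + 570 = 1236$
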